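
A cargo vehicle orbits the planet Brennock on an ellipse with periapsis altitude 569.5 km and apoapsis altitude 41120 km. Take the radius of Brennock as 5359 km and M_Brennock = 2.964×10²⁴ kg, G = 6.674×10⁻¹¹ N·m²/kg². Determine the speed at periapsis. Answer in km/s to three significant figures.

v ≈ 7.69 km/s

μ = GM = 6.674×10⁻¹¹ × 2.964×10²⁴ = 1.978×10¹⁴ m³/s².
r_p = 5359 + 569.5 = 5928.5 km = 5.9285×10⁶ m.
r_a = 5359 + 41120 = 46479 km = 4.6479×10⁷ m.
Semi-major axis a = (r_p + r_a)/2 = 26204 km = 2.620×10⁷ m.
Vis-viva: v² = μ(2/r − 1/a) = 1.978×10¹⁴ × (3.374×10⁻⁷ − 3.816×10⁻⁸) = 5.919×10⁷ m²/s².
v = 7693 m/s = 7.693 km/s.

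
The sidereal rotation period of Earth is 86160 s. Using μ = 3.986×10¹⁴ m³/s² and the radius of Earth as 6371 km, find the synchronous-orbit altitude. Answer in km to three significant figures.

h_sync ≈ 35800 km

A synchronous orbit has period T, so by Kepler's third law a = (μT²/4π²)^(1/3).
μT²/4π² = 3.986×10¹⁴ × (8.616×10⁴)² / 39.48 = 7.495×10²² m³.
a = 4.216×10⁷ m = 42163 km.
Altitude h = a − R = 42163 − 6371 = 35792 km.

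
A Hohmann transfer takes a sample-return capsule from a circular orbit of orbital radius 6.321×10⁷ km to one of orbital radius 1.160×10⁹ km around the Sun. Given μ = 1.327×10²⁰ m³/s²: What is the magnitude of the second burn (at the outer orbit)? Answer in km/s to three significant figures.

r₁ = 6.321×10⁷ km = 6.321×10¹⁰ m.
r₂ = 1.160×10⁹ km = 1.160×10¹² m.
Transfer ellipse a_t = (r₁ + r₂)/2 = 6.116×10¹¹ m.
At r₁: circular v_c1 = √(μ/r₁) = 45820 m/s; transfer-perihelion v_p = √[μ(2/r₁ − 1/a_t)] = 63100 m/s.
At r₂: circular v_c2 = √(μ/r₂) = 10700 m/s; transfer-aphelion v_a = √[μ(2/r₂ − 1/a_t)] = 3438 m/s.
Δv₂ = v_c2 − v_a = 7257 m/s.
= 7.257 km/s.

Δv ≈ 7.26 km/s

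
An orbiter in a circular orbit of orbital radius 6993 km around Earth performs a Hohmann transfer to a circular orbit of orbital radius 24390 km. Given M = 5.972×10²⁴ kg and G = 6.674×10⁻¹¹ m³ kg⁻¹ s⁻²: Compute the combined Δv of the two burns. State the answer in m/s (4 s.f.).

Δv_total ≈ 3207 m/s

μ = GM = 6.674×10⁻¹¹ × 5.972×10²⁴ = 3.986×10¹⁴ m³/s².
r₁ = 6993 km = 6.993×10⁶ m.
r₂ = 24390 km = 2.439×10⁷ m.
Transfer ellipse a_t = (r₁ + r₂)/2 = 1.569×10⁷ m.
At r₁: circular v_c1 = √(μ/r₁) = 7550 m/s; transfer-perigee v_p = √[μ(2/r₁ − 1/a_t)] = 9412 m/s.
Δv₁ = v_p − v_c1 = 1863 m/s.
At r₂: circular v_c2 = √(μ/r₂) = 4042 m/s; transfer-apogee v_a = √[μ(2/r₂ − 1/a_t)] = 2699 m/s.
Δv₂ = v_c2 − v_a = 1344 m/s.
Total Δv = Δv₁ + Δv₂ = 3207 m/s.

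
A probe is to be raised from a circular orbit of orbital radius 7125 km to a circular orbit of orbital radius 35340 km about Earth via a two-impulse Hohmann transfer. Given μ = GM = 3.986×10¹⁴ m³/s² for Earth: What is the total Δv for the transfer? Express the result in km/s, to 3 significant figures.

Δv_total ≈ 3.58 km/s

r₁ = 7125 km = 7.125×10⁶ m.
r₂ = 35340 km = 3.534×10⁷ m.
Transfer ellipse a_t = (r₁ + r₂)/2 = 2.123×10⁷ m.
At r₁: circular v_c1 = √(μ/r₁) = 7480 m/s; transfer-perigee v_p = √[μ(2/r₁ − 1/a_t)] = 9650 m/s.
Δv₁ = v_p − v_c1 = 2170 m/s.
At r₂: circular v_c2 = √(μ/r₂) = 3358 m/s; transfer-apogee v_a = √[μ(2/r₂ − 1/a_t)] = 1945 m/s.
Δv₂ = v_c2 − v_a = 1413 m/s.
Total Δv = Δv₁ + Δv₂ = 3583 m/s = 3.583 km/s.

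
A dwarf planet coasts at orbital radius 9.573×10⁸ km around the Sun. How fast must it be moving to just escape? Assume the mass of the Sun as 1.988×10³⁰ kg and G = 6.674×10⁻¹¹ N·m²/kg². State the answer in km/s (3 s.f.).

μ = GM = 6.674×10⁻¹¹ × 1.988×10³⁰ = 1.327×10²⁰ m³/s².
r = 9.573×10⁸ km = 9.573×10¹¹ m.
Escape speed v_esc = √(2μ/r) = √(2 × 1.327×10²⁰ / 9.573×10¹¹) = √(2.772×10⁸) = 16650 m/s.
= 16.65 km/s.

v_esc ≈ 16.6 km/s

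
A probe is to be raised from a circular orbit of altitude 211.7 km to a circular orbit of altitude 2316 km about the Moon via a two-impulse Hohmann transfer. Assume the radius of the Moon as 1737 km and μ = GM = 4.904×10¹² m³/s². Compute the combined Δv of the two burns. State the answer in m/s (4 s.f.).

Δv_total ≈ 470.8 m/s

r₁ = 1737 + 211.7 = 1948.7 km = 1.9487×10⁶ m.
r₂ = 1737 + 2316 = 4053.0 km = 4.0530×10⁶ m.
Transfer ellipse a_t = (r₁ + r₂)/2 = 3.001×10⁶ m.
At r₁: circular v_c1 = √(μ/r₁) = 1586 m/s; transfer-perilune v_p = √[μ(2/r₁ − 1/a_t)] = 1844 m/s.
Δv₁ = v_p − v_c1 = 257.2 m/s.
At r₂: circular v_c2 = √(μ/r₂) = 1100 m/s; transfer-apolune v_a = √[μ(2/r₂ − 1/a_t)] = 886.4 m/s.
Δv₂ = v_c2 − v_a = 213.6 m/s.
Total Δv = Δv₁ + Δv₂ = 470.8 m/s.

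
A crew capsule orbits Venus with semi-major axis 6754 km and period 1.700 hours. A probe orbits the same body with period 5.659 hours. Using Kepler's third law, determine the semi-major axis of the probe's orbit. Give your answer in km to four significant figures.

Kepler's third law: a³ ∝ T², so a₂ = a₁ (T₂/T₁)^(2/3).
T₂/T₁ = 3.329, (T₂/T₁)^(2/3) = 2.229.
a₂ = 6754 × 2.229 = 15060 km.

a₂ ≈ 15060 km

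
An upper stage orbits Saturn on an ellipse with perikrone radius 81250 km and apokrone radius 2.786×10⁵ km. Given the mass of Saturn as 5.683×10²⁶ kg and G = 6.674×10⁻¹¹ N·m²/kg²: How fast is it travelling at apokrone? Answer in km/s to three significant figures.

v ≈ 7.84 km/s

μ = GM = 6.674×10⁻¹¹ × 5.683×10²⁶ = 3.793×10¹⁶ m³/s².
Semi-major axis a = (r_p + r_a)/2 = 1.7992×10⁵ km = 1.799×10⁸ m.
Vis-viva: v² = μ(2/r − 1/a) = 3.793×10¹⁶ × (7.179×10⁻⁹ − 5.558×10⁻⁹) = 6.148×10⁷ m²/s².
v = 7841 m/s = 7.841 km/s.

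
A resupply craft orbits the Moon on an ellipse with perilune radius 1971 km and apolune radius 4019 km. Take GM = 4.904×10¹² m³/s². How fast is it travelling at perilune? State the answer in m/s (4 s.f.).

Semi-major axis a = (r_p + r_a)/2 = 2995.0 km = 2.995×10⁶ m.
Vis-viva: v² = μ(2/r − 1/a) = 4.904×10¹² × (1.015×10⁻⁶ − 3.339×10⁻⁷) = 3.339×10⁶ m²/s².
v = 1827 m/s.

v ≈ 1827 m/s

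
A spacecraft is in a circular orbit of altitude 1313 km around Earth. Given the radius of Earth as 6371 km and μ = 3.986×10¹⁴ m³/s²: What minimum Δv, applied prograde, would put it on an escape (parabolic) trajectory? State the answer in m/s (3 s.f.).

r = 6371 + 1313 = 7684.0 km = 7.6840×10⁶ m.
Circular speed v_c = √(μ/r) = 7202 m/s.
Escape speed v_esc = √(2μ/r) = √2 × v_c = 10190 m/s.
Δv = v_esc − v_c = 2983 m/s.

Δv ≈ 2980 m/s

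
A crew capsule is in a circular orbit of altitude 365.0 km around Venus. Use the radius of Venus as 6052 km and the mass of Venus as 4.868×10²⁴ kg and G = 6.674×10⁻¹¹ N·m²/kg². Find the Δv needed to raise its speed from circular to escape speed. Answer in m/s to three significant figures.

Δv ≈ 2950 m/s

μ = GM = 6.674×10⁻¹¹ × 4.868×10²⁴ = 3.249×10¹⁴ m³/s².
r = 6052 + 365.0 = 6417.0 km = 6.4170×10⁶ m.
Circular speed v_c = √(μ/r) = 7115 m/s.
Escape speed v_esc = √(2μ/r) = √2 × v_c = 10060 m/s.
Δv = v_esc − v_c = 2947 m/s.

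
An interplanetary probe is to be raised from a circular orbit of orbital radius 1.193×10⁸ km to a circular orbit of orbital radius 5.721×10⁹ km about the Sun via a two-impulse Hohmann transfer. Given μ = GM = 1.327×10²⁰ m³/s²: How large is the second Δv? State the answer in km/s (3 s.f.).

Δv ≈ 3.84 km/s

r₁ = 1.193×10⁸ km = 1.193×10¹¹ m.
r₂ = 5.721×10⁹ km = 5.721×10¹² m.
Transfer ellipse a_t = (r₁ + r₂)/2 = 2.920×10¹² m.
At r₁: circular v_c1 = √(μ/r₁) = 33350 m/s; transfer-perihelion v_p = √[μ(2/r₁ − 1/a_t)] = 46680 m/s.
At r₂: circular v_c2 = √(μ/r₂) = 4816 m/s; transfer-aphelion v_a = √[μ(2/r₂ − 1/a_t)] = 973.5 m/s.
Δv₂ = v_c2 − v_a = 3843 m/s.
= 3.843 km/s.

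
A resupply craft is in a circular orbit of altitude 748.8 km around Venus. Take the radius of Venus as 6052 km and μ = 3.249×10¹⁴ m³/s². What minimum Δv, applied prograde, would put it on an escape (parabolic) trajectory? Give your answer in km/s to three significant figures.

Δv ≈ 2.86 km/s

r = 6052 + 748.8 = 6800.8 km = 6.8008×10⁶ m.
Circular speed v_c = √(μ/r) = 6912 m/s.
Escape speed v_esc = √(2μ/r) = √2 × v_c = 9775 m/s.
Δv = v_esc − v_c = 2863 m/s = 2.863 km/s.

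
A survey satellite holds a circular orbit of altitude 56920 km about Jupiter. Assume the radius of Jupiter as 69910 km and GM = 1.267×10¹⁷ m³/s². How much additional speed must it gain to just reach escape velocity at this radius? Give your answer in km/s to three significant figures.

r = 69910 + 56920 = 126830 km = 1.2683×10⁸ m.
Circular speed v_c = √(μ/r) = 31610 m/s.
Escape speed v_esc = √(2μ/r) = √2 × v_c = 44700 m/s.
Δv = v_esc − v_c = 13090 m/s = 13.09 km/s.

Δv ≈ 13.1 km/s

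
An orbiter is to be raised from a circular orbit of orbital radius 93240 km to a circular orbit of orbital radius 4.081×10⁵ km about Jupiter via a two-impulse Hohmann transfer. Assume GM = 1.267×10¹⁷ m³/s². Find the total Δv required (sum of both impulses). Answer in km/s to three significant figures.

r₁ = 93240 km = 9.324×10⁷ m.
r₂ = 4.081×10⁵ km = 4.081×10⁸ m.
Transfer ellipse a_t = (r₁ + r₂)/2 = 2.507×10⁸ m.
At r₁: circular v_c1 = √(μ/r₁) = 36860 m/s; transfer-perijove v_p = √[μ(2/r₁ − 1/a_t)] = 47030 m/s.
Δv₁ = v_p − v_c1 = 10170 m/s.
At r₂: circular v_c2 = √(μ/r₂) = 17620 m/s; transfer-apojove v_a = √[μ(2/r₂ − 1/a_t)] = 10750 m/s.
Δv₂ = v_c2 − v_a = 6874 m/s.
Total Δv = Δv₁ + Δv₂ = 17050 m/s = 17.05 km/s.

Δv_total ≈ 17.0 km/s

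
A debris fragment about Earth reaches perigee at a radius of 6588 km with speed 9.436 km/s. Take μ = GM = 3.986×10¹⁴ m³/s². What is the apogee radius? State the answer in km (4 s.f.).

apogee radius ≈ 18350 km

r_p = 6.588×10⁶ m.
Specific energy ε = v²/2 − μ/r = -1.598×10⁷ J/kg, so a = −μ/(2ε) = 1.247×10⁷ m.
The apsides satisfy r_p + r_a = 2a, so the apogee radius is 2a − r_p = 1.835×10⁷ m = 18348 km.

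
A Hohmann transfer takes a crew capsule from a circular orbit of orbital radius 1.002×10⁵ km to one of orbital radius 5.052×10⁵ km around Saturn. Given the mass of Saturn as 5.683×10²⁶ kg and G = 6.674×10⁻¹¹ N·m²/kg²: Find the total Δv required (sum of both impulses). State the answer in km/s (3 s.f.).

Δv_total ≈ 9.36 km/s

μ = GM = 6.674×10⁻¹¹ × 5.683×10²⁶ = 3.793×10¹⁶ m³/s².
r₁ = 1.002×10⁵ km = 1.002×10⁸ m.
r₂ = 5.052×10⁵ km = 5.052×10⁸ m.
Transfer ellipse a_t = (r₁ + r₂)/2 = 3.027×10⁸ m.
At r₁: circular v_c1 = √(μ/r₁) = 19460 m/s; transfer-perikrone v_p = √[μ(2/r₁ − 1/a_t)] = 25130 m/s.
Δv₁ = v_p − v_c1 = 5679 m/s.
At r₂: circular v_c2 = √(μ/r₂) = 8665 m/s; transfer-apokrone v_a = √[μ(2/r₂ − 1/a_t)] = 4985 m/s.
Δv₂ = v_c2 − v_a = 3679 m/s.
Total Δv = Δv₁ + Δv₂ = 9358 m/s = 9.358 km/s.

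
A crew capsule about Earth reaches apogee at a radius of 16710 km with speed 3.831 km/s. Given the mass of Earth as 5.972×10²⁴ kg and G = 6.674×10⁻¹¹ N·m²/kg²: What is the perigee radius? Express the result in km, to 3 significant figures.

μ = GM = 6.674×10⁻¹¹ × 5.972×10²⁴ = 3.986×10¹⁴ m³/s².
r_a = 1.671×10⁷ m.
Specific energy ε = v²/2 − μ/r = -1.651×10⁷ J/kg, so a = −μ/(2ε) = 1.207×10⁷ m.
The apsides satisfy r_p + r_a = 2a, so the perigee radius is 2a − r_a = 7.425×10⁶ m = 7425.4 km.

perigee radius ≈ 7430 km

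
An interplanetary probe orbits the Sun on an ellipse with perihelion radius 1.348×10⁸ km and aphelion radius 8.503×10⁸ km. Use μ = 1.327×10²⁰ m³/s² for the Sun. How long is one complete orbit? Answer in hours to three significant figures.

Semi-major axis a = (r_p + r_a)/2 = (1.3480×10⁸ + 8.5030×10⁸)/2 = 4.9255×10⁸ km = 4.926×10¹¹ m.
By Kepler's third law T = 2π√(a³/μ) = 2π × 3.001×10⁷ = 1.885×10⁸ s.
= 52370 hours.

T ≈ 52400 hours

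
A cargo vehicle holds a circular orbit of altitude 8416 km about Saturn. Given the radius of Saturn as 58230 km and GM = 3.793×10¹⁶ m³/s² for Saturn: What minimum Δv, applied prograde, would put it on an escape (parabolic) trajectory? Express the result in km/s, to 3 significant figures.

Δv ≈ 9.88 km/s

r = 58230 + 8416 = 66646 km = 6.6646×10⁷ m.
Circular speed v_c = √(μ/r) = 23860 m/s.
Escape speed v_esc = √(2μ/r) = √2 × v_c = 33740 m/s.
Δv = v_esc − v_c = 9882 m/s = 9.882 km/s.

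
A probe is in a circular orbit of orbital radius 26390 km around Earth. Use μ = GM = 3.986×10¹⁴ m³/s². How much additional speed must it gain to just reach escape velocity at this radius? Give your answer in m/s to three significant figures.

Δv ≈ 1610 m/s

r = 26390 km = 2.639×10⁷ m.
Circular speed v_c = √(μ/r) = 3886 m/s.
Escape speed v_esc = √(2μ/r) = √2 × v_c = 5496 m/s.
Δv = v_esc − v_c = 1610 m/s.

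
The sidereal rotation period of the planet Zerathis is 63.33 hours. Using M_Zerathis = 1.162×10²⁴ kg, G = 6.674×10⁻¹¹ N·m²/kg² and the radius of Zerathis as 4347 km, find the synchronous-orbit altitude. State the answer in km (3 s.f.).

h_sync ≈ 42400 km

μ = GM = 6.674×10⁻¹¹ × 1.162×10²⁴ = 7.755×10¹³ m³/s².
T = 63.33 hours = 2.280×10⁵ s.
A synchronous orbit has period T, so by Kepler's third law a = (μT²/4π²)^(1/3).
μT²/4π² = 7.755×10¹³ × (2.280×10⁵)² / 39.48 = 1.021×10²³ m³.
a = 4.674×10⁷ m = 46740 km.
Altitude h = a − R = 46740 − 4347 = 42393 km.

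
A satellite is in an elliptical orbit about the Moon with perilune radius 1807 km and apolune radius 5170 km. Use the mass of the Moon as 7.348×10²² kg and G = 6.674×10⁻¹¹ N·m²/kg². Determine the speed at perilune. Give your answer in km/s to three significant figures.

v ≈ 2.01 km/s

μ = GM = 6.674×10⁻¹¹ × 7.348×10²² = 4.904×10¹² m³/s².
Semi-major axis a = (r_p + r_a)/2 = 3488.5 km = 3.488×10⁶ m.
Vis-viva: v² = μ(2/r − 1/a) = 4.904×10¹² × (1.107×10⁻⁶ − 2.867×10⁻⁷) = 4.022×10⁶ m²/s².
v = 2006 m/s = 2.006 km/s.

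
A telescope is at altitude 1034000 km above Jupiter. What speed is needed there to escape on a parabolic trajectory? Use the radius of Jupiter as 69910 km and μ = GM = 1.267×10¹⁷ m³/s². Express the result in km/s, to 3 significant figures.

r = 69910 + 1034000 = 1103900 km = 1.1039×10⁹ m.
Escape speed v_esc = √(2μ/r) = √(2 × 1.267×10¹⁷ / 1.104×10⁹) = √(2.295×10⁸) = 15150 m/s.
= 15.15 km/s.

v_esc ≈ 15.2 km/s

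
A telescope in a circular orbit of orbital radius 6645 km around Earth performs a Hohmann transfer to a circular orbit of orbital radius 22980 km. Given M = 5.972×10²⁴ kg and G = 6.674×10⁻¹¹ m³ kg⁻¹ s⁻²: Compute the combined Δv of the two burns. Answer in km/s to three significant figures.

Δv_total ≈ 3.28 km/s

μ = GM = 6.674×10⁻¹¹ × 5.972×10²⁴ = 3.986×10¹⁴ m³/s².
r₁ = 6645 km = 6.645×10⁶ m.
r₂ = 22980 km = 2.298×10⁷ m.
Transfer ellipse a_t = (r₁ + r₂)/2 = 1.481×10⁷ m.
At r₁: circular v_c1 = √(μ/r₁) = 7745 m/s; transfer-perigee v_p = √[μ(2/r₁ − 1/a_t)] = 9646 m/s.
Δv₁ = v_p − v_c1 = 1902 m/s.
At r₂: circular v_c2 = √(μ/r₂) = 4165 m/s; transfer-apogee v_a = √[μ(2/r₂ − 1/a_t)] = 2789 m/s.
Δv₂ = v_c2 − v_a = 1375 m/s.
Total Δv = Δv₁ + Δv₂ = 3277 m/s = 3.277 km/s.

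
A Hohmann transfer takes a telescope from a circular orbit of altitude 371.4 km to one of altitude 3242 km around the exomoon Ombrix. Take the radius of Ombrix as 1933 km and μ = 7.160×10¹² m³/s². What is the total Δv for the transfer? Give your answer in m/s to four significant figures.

r₁ = 1933 + 371.4 = 2304.4 km = 2.3044×10⁶ m.
r₂ = 1933 + 3242 = 5175.0 km = 5.1750×10⁶ m.
Transfer ellipse a_t = (r₁ + r₂)/2 = 3.740×10⁶ m.
At r₁: circular v_c1 = √(μ/r₁) = 1763 m/s; transfer-periapsis v_p = √[μ(2/r₁ − 1/a_t)] = 2074 m/s.
Δv₁ = v_p − v_c1 = 310.9 m/s.
At r₂: circular v_c2 = √(μ/r₂) = 1176 m/s; transfer-apoapsis v_a = √[μ(2/r₂ − 1/a_t)] = 923.3 m/s.
Δv₂ = v_c2 − v_a = 252.9 m/s.
Total Δv = Δv₁ + Δv₂ = 563.8 m/s.

Δv_total ≈ 563.8 m/s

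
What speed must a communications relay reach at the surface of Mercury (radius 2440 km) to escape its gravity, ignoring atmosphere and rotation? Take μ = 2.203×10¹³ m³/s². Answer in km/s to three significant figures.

r = R = 2.440×10⁶ m.
Escape speed v_esc = √(2μ/r) = √(2 × 2.203×10¹³ / 2.440×10⁶) = √(1.806×10⁷) = 4249 m/s.
= 4.249 km/s.

v_esc ≈ 4.25 km/s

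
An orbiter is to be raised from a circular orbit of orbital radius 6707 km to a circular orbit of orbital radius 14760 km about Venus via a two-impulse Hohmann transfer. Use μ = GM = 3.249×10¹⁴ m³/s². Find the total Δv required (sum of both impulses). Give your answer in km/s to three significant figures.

Δv_total ≈ 2.18 km/s

r₁ = 6707 km = 6.707×10⁶ m.
r₂ = 14760 km = 1.476×10⁷ m.
Transfer ellipse a_t = (r₁ + r₂)/2 = 1.073×10⁷ m.
At r₁: circular v_c1 = √(μ/r₁) = 6960 m/s; transfer-periapsis v_p = √[μ(2/r₁ − 1/a_t)] = 8162 m/s.
Δv₁ = v_p − v_c1 = 1202 m/s.
At r₂: circular v_c2 = √(μ/r₂) = 4692 m/s; transfer-apoapsis v_a = √[μ(2/r₂ − 1/a_t)] = 3709 m/s.
Δv₂ = v_c2 − v_a = 983.0 m/s.
Total Δv = Δv₁ + Δv₂ = 2185 m/s = 2.185 km/s.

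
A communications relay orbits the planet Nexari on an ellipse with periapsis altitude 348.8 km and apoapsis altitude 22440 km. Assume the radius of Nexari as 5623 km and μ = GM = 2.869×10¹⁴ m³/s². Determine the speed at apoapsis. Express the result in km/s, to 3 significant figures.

v ≈ 1.89 km/s

r_p = 5623 + 348.8 = 5971.8 km = 5.9718×10⁶ m.
r_a = 5623 + 22440 = 28063 km = 2.8063×10⁷ m.
Semi-major axis a = (r_p + r_a)/2 = 17017 km = 1.702×10⁷ m.
Vis-viva: v² = μ(2/r − 1/a) = 2.869×10¹⁴ × (7.127×10⁻⁸ − 5.876×10⁻⁸) = 3.588×10⁶ m²/s².
v = 1894 m/s = 1.894 km/s.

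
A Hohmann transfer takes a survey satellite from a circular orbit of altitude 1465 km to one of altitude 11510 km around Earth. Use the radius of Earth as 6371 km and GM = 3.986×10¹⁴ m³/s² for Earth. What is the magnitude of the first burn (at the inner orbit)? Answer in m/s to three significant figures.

r₁ = 6371 + 1465 = 7836.0 km = 7.8360×10⁶ m.
r₂ = 6371 + 11510 = 17881 km = 1.7881×10⁷ m.
Transfer ellipse a_t = (r₁ + r₂)/2 = 1.286×10⁷ m.
At r₁: circular v_c1 = √(μ/r₁) = 7132 m/s; transfer-perigee v_p = √[μ(2/r₁ − 1/a_t)] = 8411 m/s.
Δv₁ = v_p − v_c1 = 1278 m/s.

Δv ≈ 1280 m/s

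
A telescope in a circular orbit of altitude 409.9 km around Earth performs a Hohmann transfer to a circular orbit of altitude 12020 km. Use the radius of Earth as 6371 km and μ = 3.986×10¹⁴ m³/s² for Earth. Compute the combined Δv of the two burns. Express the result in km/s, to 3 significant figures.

r₁ = 6371 + 409.9 = 6780.9 km = 6.7809×10⁶ m.
r₂ = 6371 + 12020 = 18391 km = 1.8391×10⁷ m.
Transfer ellipse a_t = (r₁ + r₂)/2 = 1.259×10⁷ m.
At r₁: circular v_c1 = √(μ/r₁) = 7667 m/s; transfer-perigee v_p = √[μ(2/r₁ − 1/a_t)] = 9268 m/s.
Δv₁ = v_p − v_c1 = 1601 m/s.
At r₂: circular v_c2 = √(μ/r₂) = 4655 m/s; transfer-apogee v_a = √[μ(2/r₂ − 1/a_t)] = 3417 m/s.
Δv₂ = v_c2 − v_a = 1238 m/s.
Total Δv = Δv₁ + Δv₂ = 2839 m/s = 2.839 km/s.

Δv_total ≈ 2.84 km/s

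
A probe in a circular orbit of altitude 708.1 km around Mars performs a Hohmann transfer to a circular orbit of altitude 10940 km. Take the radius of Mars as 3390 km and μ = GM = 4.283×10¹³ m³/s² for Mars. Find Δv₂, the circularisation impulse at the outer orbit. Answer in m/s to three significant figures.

r₁ = 3390 + 708.1 = 4098.1 km = 4.0981×10⁶ m.
r₂ = 3390 + 10940 = 14330 km = 1.4330×10⁷ m.
Transfer ellipse a_t = (r₁ + r₂)/2 = 9.214×10⁶ m.
At r₁: circular v_c1 = √(μ/r₁) = 3233 m/s; transfer-periapsis v_p = √[μ(2/r₁ − 1/a_t)] = 4032 m/s.
At r₂: circular v_c2 = √(μ/r₂) = 1729 m/s; transfer-apoapsis v_a = √[μ(2/r₂ − 1/a_t)] = 1153 m/s.
Δv₂ = v_c2 − v_a = 575.9 m/s.

Δv ≈ 576 m/s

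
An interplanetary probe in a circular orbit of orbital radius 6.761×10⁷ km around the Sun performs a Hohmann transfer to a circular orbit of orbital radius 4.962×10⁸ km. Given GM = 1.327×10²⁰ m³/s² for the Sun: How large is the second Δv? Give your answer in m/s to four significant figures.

r₁ = 6.761×10⁷ km = 6.761×10¹⁰ m.
r₂ = 4.962×10⁸ km = 4.962×10¹¹ m.
Transfer ellipse a_t = (r₁ + r₂)/2 = 2.819×10¹¹ m.
At r₁: circular v_c1 = √(μ/r₁) = 44300 m/s; transfer-perihelion v_p = √[μ(2/r₁ − 1/a_t)] = 58780 m/s.
At r₂: circular v_c2 = √(μ/r₂) = 16350 m/s; transfer-aphelion v_a = √[μ(2/r₂ − 1/a_t)] = 8009 m/s.
Δv₂ = v_c2 − v_a = 8345 m/s.

Δv ≈ 8345 m/s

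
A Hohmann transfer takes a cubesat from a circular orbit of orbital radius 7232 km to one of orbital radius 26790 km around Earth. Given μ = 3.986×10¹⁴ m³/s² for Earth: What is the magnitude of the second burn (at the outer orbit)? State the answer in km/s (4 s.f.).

r₁ = 7232 km = 7.232×10⁶ m.
r₂ = 26790 km = 2.679×10⁷ m.
Transfer ellipse a_t = (r₁ + r₂)/2 = 1.701×10⁷ m.
At r₁: circular v_c1 = √(μ/r₁) = 7424 m/s; transfer-perigee v_p = √[μ(2/r₁ − 1/a_t)] = 9317 m/s.
At r₂: circular v_c2 = √(μ/r₂) = 3857 m/s; transfer-apogee v_a = √[μ(2/r₂ − 1/a_t)] = 2515 m/s.
Δv₂ = v_c2 − v_a = 1342 m/s.
= 1.342 km/s.

Δv ≈ 1.342 km/s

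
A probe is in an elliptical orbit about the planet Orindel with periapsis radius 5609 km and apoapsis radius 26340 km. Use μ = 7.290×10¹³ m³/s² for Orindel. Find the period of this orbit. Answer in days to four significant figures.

T ≈ 0.5438 days

Semi-major axis a = (r_p + r_a)/2 = (5609.0 + 26340)/2 = 15974 km = 1.597×10⁷ m.
By Kepler's third law T = 2π√(a³/μ) = 2π × 7.478×10³ = 4.698×10⁴ s.
= 0.5438 days.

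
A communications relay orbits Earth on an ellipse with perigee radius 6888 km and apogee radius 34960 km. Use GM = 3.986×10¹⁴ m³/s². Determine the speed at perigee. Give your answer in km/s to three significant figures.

v ≈ 9.83 km/s

Semi-major axis a = (r_p + r_a)/2 = 20924 km = 2.092×10⁷ m.
Vis-viva: v² = μ(2/r − 1/a) = 3.986×10¹⁴ × (2.904×10⁻⁷ − 4.779×10⁻⁸) = 9.669×10⁷ m²/s².
v = 9833 m/s = 9.833 km/s.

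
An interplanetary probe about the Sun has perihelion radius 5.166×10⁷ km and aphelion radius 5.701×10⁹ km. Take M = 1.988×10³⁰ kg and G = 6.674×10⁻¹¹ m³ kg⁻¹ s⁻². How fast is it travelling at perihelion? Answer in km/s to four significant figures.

v ≈ 71.35 km/s

μ = GM = 6.674×10⁻¹¹ × 1.988×10³⁰ = 1.327×10²⁰ m³/s².
Semi-major axis a = (r_p + r_a)/2 = 2.8763×10⁹ km = 2.876×10¹² m.
Vis-viva: v² = μ(2/r − 1/a) = 1.327×10²⁰ × (3.871×10⁻¹¹ − 3.477×10⁻¹³) = 5.091×10⁹ m²/s².
v = 71350 m/s = 71.35 km/s.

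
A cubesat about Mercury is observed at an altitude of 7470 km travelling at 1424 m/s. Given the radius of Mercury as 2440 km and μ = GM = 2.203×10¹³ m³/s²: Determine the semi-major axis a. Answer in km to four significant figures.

r = 2440 + 7470 = 9910.0 km = 9.910×10⁶ m.
Specific orbital energy ε = v²/2 − μ/r = (1424)²/2 − 2.203×10¹³/9.910×10⁶ = -1.209×10⁶ J/kg.
Since ε = −μ/(2a), a = −μ/(2ε) = 9.110×10⁶ m = 9109.9 km.

a ≈ 9110 km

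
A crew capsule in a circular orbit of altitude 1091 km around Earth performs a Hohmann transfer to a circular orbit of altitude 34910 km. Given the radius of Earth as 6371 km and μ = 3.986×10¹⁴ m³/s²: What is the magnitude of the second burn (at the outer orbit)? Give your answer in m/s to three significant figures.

r₁ = 6371 + 1091 = 7462.0 km = 7.4620×10⁶ m.
r₂ = 6371 + 34910 = 41281 km = 4.1281×10⁷ m.
Transfer ellipse a_t = (r₁ + r₂)/2 = 2.437×10⁷ m.
At r₁: circular v_c1 = √(μ/r₁) = 7309 m/s; transfer-perigee v_p = √[μ(2/r₁ − 1/a_t)] = 9512 m/s.
At r₂: circular v_c2 = √(μ/r₂) = 3107 m/s; transfer-apogee v_a = √[μ(2/r₂ − 1/a_t)] = 1719 m/s.
Δv₂ = v_c2 − v_a = 1388 m/s.

Δv ≈ 1390 m/s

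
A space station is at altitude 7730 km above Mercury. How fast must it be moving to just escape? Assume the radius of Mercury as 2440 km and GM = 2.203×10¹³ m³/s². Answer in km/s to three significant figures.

v_esc ≈ 2.08 km/s

r = 2440 + 7730 = 10170 km = 1.0170×10⁷ m.
Escape speed v_esc = √(2μ/r) = √(2 × 2.203×10¹³ / 1.017×10⁷) = √(4.332×10⁶) = 2081 m/s.
= 2.081 km/s.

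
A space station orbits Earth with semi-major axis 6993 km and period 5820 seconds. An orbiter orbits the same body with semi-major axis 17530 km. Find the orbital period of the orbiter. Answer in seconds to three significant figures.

Kepler's third law: T² ∝ a³, so T₂ = T₁ (a₂/a₁)^(3/2).
a₂/a₁ = 2.507, (a₂/a₁)^(3/2) = 3.969.
T₂ = 5820 × 3.969 = 23100 seconds.

T₂ ≈ 23100 seconds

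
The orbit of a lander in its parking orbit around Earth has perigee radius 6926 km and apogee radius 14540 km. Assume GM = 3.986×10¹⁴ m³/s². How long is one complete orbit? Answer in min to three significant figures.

T ≈ 184 min

Semi-major axis a = (r_p + r_a)/2 = (6926.0 + 14540)/2 = 10733 km = 1.073×10⁷ m.
By Kepler's third law T = 2π√(a³/μ) = 2π × 1.761×10³ = 1.107×10⁴ s.
= 184.4 min.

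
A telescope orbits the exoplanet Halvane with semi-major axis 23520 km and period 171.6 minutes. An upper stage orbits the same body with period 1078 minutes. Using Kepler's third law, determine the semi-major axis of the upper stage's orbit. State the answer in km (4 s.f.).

a₂ ≈ 80080 km

Kepler's third law: a³ ∝ T², so a₂ = a₁ (T₂/T₁)^(2/3).
T₂/T₁ = 6.282, (T₂/T₁)^(2/3) = 3.405.
a₂ = 23520 × 3.405 = 80080 km.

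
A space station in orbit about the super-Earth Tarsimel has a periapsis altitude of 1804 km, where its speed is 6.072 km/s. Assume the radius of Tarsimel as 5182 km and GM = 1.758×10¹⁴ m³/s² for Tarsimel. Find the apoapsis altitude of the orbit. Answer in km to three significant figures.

r_p = 5182 + 1804 = 6986.0 km = 6.986×10⁶ m.
Specific energy ε = v²/2 − μ/r = -6.730×10⁶ J/kg, so a = −μ/(2ε) = 1.306×10⁷ m.
The apsides satisfy r_p + r_a = 2a, so the apoapsis radius is 2a − r_p = 1.914×10⁷ m = 19136 km.
Apoapsis altitude = 19136 − 5182 = 13954 km.

apoapsis altitude ≈ 14000 km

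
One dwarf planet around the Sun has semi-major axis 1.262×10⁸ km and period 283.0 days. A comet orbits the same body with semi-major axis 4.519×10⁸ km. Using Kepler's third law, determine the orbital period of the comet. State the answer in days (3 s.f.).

Kepler's third law: T² ∝ a³, so T₂ = T₁ (a₂/a₁)^(3/2).
a₂/a₁ = 3.581, (a₂/a₁)^(3/2) = 6.776.
T₂ = 283.0 × 6.776 = 1918 days.

T₂ ≈ 1920 days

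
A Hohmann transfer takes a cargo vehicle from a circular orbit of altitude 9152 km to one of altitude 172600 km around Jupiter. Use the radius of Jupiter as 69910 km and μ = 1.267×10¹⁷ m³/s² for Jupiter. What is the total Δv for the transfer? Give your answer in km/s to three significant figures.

Δv_total ≈ 16.0 km/s

r₁ = 69910 + 9152 = 79062 km = 7.9062×10⁷ m.
r₂ = 69910 + 172600 = 242510 km = 2.4251×10⁸ m.
Transfer ellipse a_t = (r₁ + r₂)/2 = 1.608×10⁸ m.
At r₁: circular v_c1 = √(μ/r₁) = 40030 m/s; transfer-perijove v_p = √[μ(2/r₁ − 1/a_t)] = 49160 m/s.
Δv₁ = v_p − v_c1 = 9132 m/s.
At r₂: circular v_c2 = √(μ/r₂) = 22860 m/s; transfer-apojove v_a = √[μ(2/r₂ − 1/a_t)] = 16030 m/s.
Δv₂ = v_c2 − v_a = 6829 m/s.
Total Δv = Δv₁ + Δv₂ = 15960 m/s = 15.96 km/s.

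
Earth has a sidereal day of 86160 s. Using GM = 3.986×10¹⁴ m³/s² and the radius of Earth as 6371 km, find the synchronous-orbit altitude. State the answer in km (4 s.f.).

A synchronous orbit has period T, so by Kepler's third law a = (μT²/4π²)^(1/3).
μT²/4π² = 3.986×10¹⁴ × (8.616×10⁴)² / 39.48 = 7.495×10²² m³.
a = 4.216×10⁷ m = 42163 km.
Altitude h = a − R = 42163 − 6371 = 35792 km.

h_sync ≈ 35790 km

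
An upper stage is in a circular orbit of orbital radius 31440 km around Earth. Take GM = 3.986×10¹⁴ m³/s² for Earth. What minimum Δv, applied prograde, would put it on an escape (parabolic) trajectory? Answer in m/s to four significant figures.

Δv ≈ 1475 m/s

r = 31440 km = 3.144×10⁷ m.
Circular speed v_c = √(μ/r) = 3561 m/s.
Escape speed v_esc = √(2μ/r) = √2 × v_c = 5035 m/s.
Δv = v_esc − v_c = 1475 m/s.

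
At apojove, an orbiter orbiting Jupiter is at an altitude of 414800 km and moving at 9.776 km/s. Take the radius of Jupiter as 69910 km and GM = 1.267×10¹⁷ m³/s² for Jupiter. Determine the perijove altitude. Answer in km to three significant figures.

perijove altitude ≈ 38500 km

r_a = 69910 + 414800 = 4.8471×10⁵ km = 4.847×10⁸ m.
Specific energy ε = v²/2 − μ/r = -2.136×10⁸ J/kg, so a = −μ/(2ε) = 2.966×10⁸ m.
The apsides satisfy r_p + r_a = 2a, so the perijove radius is 2a − r_a = 1.084×10⁸ m = 1.0843×10⁵ km.
Perijove altitude = 1.0843×10⁵ − 69910 = 38522 km.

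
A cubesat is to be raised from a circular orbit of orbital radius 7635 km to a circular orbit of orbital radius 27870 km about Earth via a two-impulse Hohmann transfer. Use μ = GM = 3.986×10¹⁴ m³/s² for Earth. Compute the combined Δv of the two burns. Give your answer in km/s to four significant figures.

r₁ = 7635 km = 7.635×10⁶ m.
r₂ = 27870 km = 2.787×10⁷ m.
Transfer ellipse a_t = (r₁ + r₂)/2 = 1.775×10⁷ m.
At r₁: circular v_c1 = √(μ/r₁) = 7225 m/s; transfer-perigee v_p = √[μ(2/r₁ − 1/a_t)] = 9053 m/s.
Δv₁ = v_p − v_c1 = 1828 m/s.
At r₂: circular v_c2 = √(μ/r₂) = 3782 m/s; transfer-apogee v_a = √[μ(2/r₂ − 1/a_t)] = 2480 m/s.
Δv₂ = v_c2 − v_a = 1302 m/s.
Total Δv = Δv₁ + Δv₂ = 3129 m/s = 3.129 km/s.

Δv_total ≈ 3.129 km/s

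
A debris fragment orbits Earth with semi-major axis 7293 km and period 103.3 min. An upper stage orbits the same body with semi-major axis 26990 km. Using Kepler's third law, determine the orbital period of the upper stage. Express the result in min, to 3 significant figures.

Kepler's third law: T² ∝ a³, so T₂ = T₁ (a₂/a₁)^(3/2).
a₂/a₁ = 3.701, (a₂/a₁)^(3/2) = 7.119.
T₂ = 103.3 × 7.119 = 735.4 min.

T₂ ≈ 735 min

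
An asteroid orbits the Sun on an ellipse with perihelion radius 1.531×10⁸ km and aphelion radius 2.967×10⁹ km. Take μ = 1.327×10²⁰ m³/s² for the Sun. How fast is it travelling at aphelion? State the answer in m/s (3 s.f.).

v ≈ 2100 m/s

Semi-major axis a = (r_p + r_a)/2 = 1.5600×10⁹ km = 1.560×10¹² m.
Vis-viva: v² = μ(2/r − 1/a) = 1.327×10²⁰ × (6.741×10⁻¹³ − 6.410×10⁻¹³) = 4.389×10⁶ m²/s².
v = 2095 m/s.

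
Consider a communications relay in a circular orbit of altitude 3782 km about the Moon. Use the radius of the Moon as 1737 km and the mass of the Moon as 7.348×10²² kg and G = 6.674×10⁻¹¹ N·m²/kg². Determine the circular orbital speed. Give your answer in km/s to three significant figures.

v ≈ 0.943 km/s

μ = GM = 6.674×10⁻¹¹ × 7.348×10²² = 4.904×10¹² m³/s².
r = 1737 + 3782 = 5519.0 km = 5.5190×10⁶ m.
For a circular orbit v = √(μ/r) = √(4.904×10¹² / 5.519×10⁶) = √(8.886×10⁵) = 942.6 m/s.
That is 0.9426 km/s.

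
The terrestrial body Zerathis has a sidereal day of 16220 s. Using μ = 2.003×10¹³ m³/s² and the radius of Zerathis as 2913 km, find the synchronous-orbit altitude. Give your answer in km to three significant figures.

h_sync ≈ 2200 km

A synchronous orbit has period T, so by Kepler's third law a = (μT²/4π²)^(1/3).
μT²/4π² = 2.003×10¹³ × (1.622×10⁴)² / 39.48 = 1.335×10²⁰ m³.
a = 5.111×10⁶ m = 5110.6 km.
Altitude h = a − R = 5110.6 − 2913 = 2197.6 km.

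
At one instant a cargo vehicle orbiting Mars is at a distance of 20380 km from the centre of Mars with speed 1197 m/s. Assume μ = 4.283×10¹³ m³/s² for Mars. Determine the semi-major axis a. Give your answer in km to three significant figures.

r = 2.038×10⁷ m.
Specific orbital energy ε = v²/2 − μ/r = (1197)²/2 − 4.283×10¹³/2.038×10⁷ = -1.385×10⁶ J/kg.
Since ε = −μ/(2a), a = −μ/(2ε) = 1.546×10⁷ m = 15460 km.

a ≈ 15500 km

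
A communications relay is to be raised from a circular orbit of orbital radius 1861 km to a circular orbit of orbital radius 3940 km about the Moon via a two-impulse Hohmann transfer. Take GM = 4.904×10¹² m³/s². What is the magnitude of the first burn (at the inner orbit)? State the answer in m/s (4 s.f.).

Δv ≈ 268.7 m/s

r₁ = 1861 km = 1.861×10⁶ m.
r₂ = 3940 km = 3.940×10⁶ m.
Transfer ellipse a_t = (r₁ + r₂)/2 = 2.900×10⁶ m.
At r₁: circular v_c1 = √(μ/r₁) = 1623 m/s; transfer-perilune v_p = √[μ(2/r₁ − 1/a_t)] = 1892 m/s.
Δv₁ = v_p − v_c1 = 268.7 m/s.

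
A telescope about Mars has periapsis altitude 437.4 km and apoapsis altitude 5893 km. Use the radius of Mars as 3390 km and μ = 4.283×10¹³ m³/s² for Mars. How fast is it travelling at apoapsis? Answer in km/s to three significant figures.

v ≈ 1.64 km/s

r_p = 3390 + 437.4 = 3827.4 km = 3.8274×10⁶ m.
r_a = 3390 + 5893 = 9283.0 km = 9.2830×10⁶ m.
Semi-major axis a = (r_p + r_a)/2 = 6555.2 km = 6.555×10⁶ m.
Vis-viva: v² = μ(2/r − 1/a) = 4.283×10¹³ × (2.154×10⁻⁷ − 1.526×10⁻⁷) = 2.694×10⁶ m²/s².
v = 1641 m/s = 1.641 km/s.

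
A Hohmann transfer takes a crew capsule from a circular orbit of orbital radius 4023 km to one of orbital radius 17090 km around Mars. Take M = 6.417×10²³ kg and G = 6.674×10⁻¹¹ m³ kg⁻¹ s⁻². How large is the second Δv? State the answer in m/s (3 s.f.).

μ = GM = 6.674×10⁻¹¹ × 6.417×10²³ = 4.283×10¹³ m³/s².
r₁ = 4023 km = 4.023×10⁶ m.
r₂ = 17090 km = 1.709×10⁷ m.
Transfer ellipse a_t = (r₁ + r₂)/2 = 1.056×10⁷ m.
At r₁: circular v_c1 = √(μ/r₁) = 3263 m/s; transfer-periapsis v_p = √[μ(2/r₁ − 1/a_t)] = 4151 m/s.
At r₂: circular v_c2 = √(μ/r₂) = 1583 m/s; transfer-apoapsis v_a = √[μ(2/r₂ − 1/a_t)] = 977.2 m/s.
Δv₂ = v_c2 − v_a = 605.8 m/s.

Δv ≈ 606 m/s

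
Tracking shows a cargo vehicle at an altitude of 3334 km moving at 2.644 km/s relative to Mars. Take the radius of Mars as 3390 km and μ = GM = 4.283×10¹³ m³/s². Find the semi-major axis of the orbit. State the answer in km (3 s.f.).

r = 3390 + 3334 = 6724.0 km = 6.724×10⁶ m.
Specific orbital energy ε = v²/2 − μ/r = (2644)²/2 − 4.283×10¹³/6.724×10⁶ = -2.874×10⁶ J/kg.
Since ε = −μ/(2a), a = −μ/(2ε) = 7.450×10⁶ m = 7450.4 km.

a ≈ 7450 km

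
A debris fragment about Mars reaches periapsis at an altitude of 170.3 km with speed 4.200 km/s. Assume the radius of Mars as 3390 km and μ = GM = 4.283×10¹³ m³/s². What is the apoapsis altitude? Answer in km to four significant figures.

r_p = 3390 + 170.3 = 3560.3 km = 3.560×10⁶ m.
Specific energy ε = v²/2 − μ/r = -3.210×10⁶ J/kg, so a = −μ/(2ε) = 6.672×10⁶ m.
The apsides satisfy r_p + r_a = 2a, so the apoapsis radius is 2a − r_p = 9.783×10⁶ m = 9782.9 km.
Apoapsis altitude = 9782.9 − 3390 = 6392.9 km.

apoapsis altitude ≈ 6393 km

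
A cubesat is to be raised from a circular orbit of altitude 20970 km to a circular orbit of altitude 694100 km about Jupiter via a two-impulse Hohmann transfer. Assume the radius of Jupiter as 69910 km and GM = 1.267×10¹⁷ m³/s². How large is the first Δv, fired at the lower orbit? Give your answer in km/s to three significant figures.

r₁ = 69910 + 20970 = 90880 km = 9.0880×10⁷ m.
r₂ = 69910 + 694100 = 764010 km = 7.6401×10⁸ m.
Transfer ellipse a_t = (r₁ + r₂)/2 = 4.274×10⁸ m.
At r₁: circular v_c1 = √(μ/r₁) = 37340 m/s; transfer-perijove v_p = √[μ(2/r₁ − 1/a_t)] = 49920 m/s.
Δv₁ = v_p − v_c1 = 12580 m/s.
= 12.58 km/s.

Δv ≈ 12.6 km/s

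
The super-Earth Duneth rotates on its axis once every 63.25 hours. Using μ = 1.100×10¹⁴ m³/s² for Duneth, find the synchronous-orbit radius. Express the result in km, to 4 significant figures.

r_sync ≈ 52470 km

T = 63.25 hours = 2.277×10⁵ s.
A synchronous orbit has period T, so by Kepler's third law a = (μT²/4π²)^(1/3).
μT²/4π² = 1.100×10¹⁴ × (2.277×10⁵)² / 39.48 = 1.445×10²³ m³.
a = 5.247×10⁷ m = 52471 km.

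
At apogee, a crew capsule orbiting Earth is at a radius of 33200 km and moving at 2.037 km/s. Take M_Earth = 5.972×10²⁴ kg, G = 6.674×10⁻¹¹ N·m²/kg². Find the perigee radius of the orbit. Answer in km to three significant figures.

perigee radius ≈ 6940 km

μ = GM = 6.674×10⁻¹¹ × 5.972×10²⁴ = 3.986×10¹⁴ m³/s².
r_a = 3.320×10⁷ m.
Specific energy ε = v²/2 − μ/r = -9.930×10⁶ J/kg, so a = −μ/(2ε) = 2.007×10⁷ m.
The apsides satisfy r_p + r_a = 2a, so the perigee radius is 2a − r_a = 6.936×10⁶ m = 6936.2 km.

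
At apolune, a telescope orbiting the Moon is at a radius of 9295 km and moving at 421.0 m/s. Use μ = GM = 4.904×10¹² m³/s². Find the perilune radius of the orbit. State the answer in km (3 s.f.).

r_a = 9.295×10⁶ m.
Specific energy ε = v²/2 − μ/r = -4.390×10⁵ J/kg, so a = −μ/(2ε) = 5.586×10⁶ m.
The apsides satisfy r_p + r_a = 2a, so the perilune radius is 2a − r_a = 1.876×10⁶ m = 1876.5 km.

perilune radius ≈ 1880 km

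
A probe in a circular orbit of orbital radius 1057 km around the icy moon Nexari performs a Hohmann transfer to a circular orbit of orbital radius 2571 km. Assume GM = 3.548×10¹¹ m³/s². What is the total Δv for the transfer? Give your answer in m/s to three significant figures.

r₁ = 1057 km = 1.057×10⁶ m.
r₂ = 2571 km = 2.571×10⁶ m.
Transfer ellipse a_t = (r₁ + r₂)/2 = 1.814×10⁶ m.
At r₁: circular v_c1 = √(μ/r₁) = 579.4 m/s; transfer-periapsis v_p = √[μ(2/r₁ − 1/a_t)] = 689.7 m/s.
Δv₁ = v_p − v_c1 = 110.4 m/s.
At r₂: circular v_c2 = √(μ/r₂) = 371.5 m/s; transfer-apoapsis v_a = √[μ(2/r₂ − 1/a_t)] = 283.6 m/s.
Δv₂ = v_c2 − v_a = 87.91 m/s.
Total Δv = Δv₁ + Δv₂ = 198.3 m/s.

Δv_total ≈ 198 m/s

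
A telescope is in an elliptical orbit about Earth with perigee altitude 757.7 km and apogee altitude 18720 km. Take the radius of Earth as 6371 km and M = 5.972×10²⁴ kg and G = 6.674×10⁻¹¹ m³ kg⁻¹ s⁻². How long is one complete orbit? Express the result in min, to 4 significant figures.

T ≈ 339.2 min

μ = GM = 6.674×10⁻¹¹ × 5.972×10²⁴ = 3.986×10¹⁴ m³/s².
r_p = 6371 + 757.7 = 7128.7 km = 7.1287×10⁶ m.
r_a = 6371 + 18720 = 25091 km = 2.5091×10⁷ m.
Semi-major axis a = (r_p + r_a)/2 = (7128.7 + 25091)/2 = 16110 km = 1.611×10⁷ m.
By Kepler's third law T = 2π√(a³/μ) = 2π × 3.239×10³ = 2.035×10⁴ s.
= 339.2 min.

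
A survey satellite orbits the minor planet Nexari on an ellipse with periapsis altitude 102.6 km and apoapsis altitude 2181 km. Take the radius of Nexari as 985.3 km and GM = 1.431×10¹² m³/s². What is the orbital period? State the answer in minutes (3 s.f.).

r_p = 985.3 + 102.6 = 1087.9 km = 1.0879×10⁶ m.
r_a = 985.3 + 2181 = 3166.3 km = 3.1663×10⁶ m.
Semi-major axis a = (r_p + r_a)/2 = (1087.9 + 3166.3)/2 = 2127.1 km = 2.127×10⁶ m.
By Kepler's third law T = 2π√(a³/μ) = 2π × 2.593×10³ = 1.629×10⁴ s.
= 271.6 minutes.

T ≈ 272 minutes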